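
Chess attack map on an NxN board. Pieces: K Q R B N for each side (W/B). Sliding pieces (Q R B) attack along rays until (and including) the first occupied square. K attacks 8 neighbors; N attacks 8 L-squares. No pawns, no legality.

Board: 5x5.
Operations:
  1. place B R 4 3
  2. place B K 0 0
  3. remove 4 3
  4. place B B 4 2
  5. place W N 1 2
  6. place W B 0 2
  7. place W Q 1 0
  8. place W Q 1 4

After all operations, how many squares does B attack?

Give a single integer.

Op 1: place BR@(4,3)
Op 2: place BK@(0,0)
Op 3: remove (4,3)
Op 4: place BB@(4,2)
Op 5: place WN@(1,2)
Op 6: place WB@(0,2)
Op 7: place WQ@(1,0)
Op 8: place WQ@(1,4)
Per-piece attacks for B:
  BK@(0,0): attacks (0,1) (1,0) (1,1)
  BB@(4,2): attacks (3,3) (2,4) (3,1) (2,0)
Union (7 distinct): (0,1) (1,0) (1,1) (2,0) (2,4) (3,1) (3,3)

Answer: 7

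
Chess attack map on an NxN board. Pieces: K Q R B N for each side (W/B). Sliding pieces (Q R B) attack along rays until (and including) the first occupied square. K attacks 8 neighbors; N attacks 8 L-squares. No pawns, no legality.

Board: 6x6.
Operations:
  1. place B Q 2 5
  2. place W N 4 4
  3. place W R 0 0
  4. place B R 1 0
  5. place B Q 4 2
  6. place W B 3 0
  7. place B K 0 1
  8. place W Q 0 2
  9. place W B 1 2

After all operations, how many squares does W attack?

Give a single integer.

Answer: 20

Derivation:
Op 1: place BQ@(2,5)
Op 2: place WN@(4,4)
Op 3: place WR@(0,0)
Op 4: place BR@(1,0)
Op 5: place BQ@(4,2)
Op 6: place WB@(3,0)
Op 7: place BK@(0,1)
Op 8: place WQ@(0,2)
Op 9: place WB@(1,2)
Per-piece attacks for W:
  WR@(0,0): attacks (0,1) (1,0) [ray(0,1) blocked at (0,1); ray(1,0) blocked at (1,0)]
  WQ@(0,2): attacks (0,3) (0,4) (0,5) (0,1) (1,2) (1,3) (2,4) (3,5) (1,1) (2,0) [ray(0,-1) blocked at (0,1); ray(1,0) blocked at (1,2)]
  WB@(1,2): attacks (2,3) (3,4) (4,5) (2,1) (3,0) (0,3) (0,1) [ray(1,-1) blocked at (3,0); ray(-1,-1) blocked at (0,1)]
  WB@(3,0): attacks (4,1) (5,2) (2,1) (1,2) [ray(-1,1) blocked at (1,2)]
  WN@(4,4): attacks (2,5) (5,2) (3,2) (2,3)
Union (20 distinct): (0,1) (0,3) (0,4) (0,5) (1,0) (1,1) (1,2) (1,3) (2,0) (2,1) (2,3) (2,4) (2,5) (3,0) (3,2) (3,4) (3,5) (4,1) (4,5) (5,2)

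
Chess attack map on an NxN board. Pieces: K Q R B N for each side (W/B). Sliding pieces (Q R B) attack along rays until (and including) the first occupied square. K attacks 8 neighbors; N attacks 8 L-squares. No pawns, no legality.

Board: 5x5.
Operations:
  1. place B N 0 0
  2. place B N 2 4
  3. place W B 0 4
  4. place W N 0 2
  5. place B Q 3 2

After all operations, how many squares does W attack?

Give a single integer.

Answer: 8

Derivation:
Op 1: place BN@(0,0)
Op 2: place BN@(2,4)
Op 3: place WB@(0,4)
Op 4: place WN@(0,2)
Op 5: place BQ@(3,2)
Per-piece attacks for W:
  WN@(0,2): attacks (1,4) (2,3) (1,0) (2,1)
  WB@(0,4): attacks (1,3) (2,2) (3,1) (4,0)
Union (8 distinct): (1,0) (1,3) (1,4) (2,1) (2,2) (2,3) (3,1) (4,0)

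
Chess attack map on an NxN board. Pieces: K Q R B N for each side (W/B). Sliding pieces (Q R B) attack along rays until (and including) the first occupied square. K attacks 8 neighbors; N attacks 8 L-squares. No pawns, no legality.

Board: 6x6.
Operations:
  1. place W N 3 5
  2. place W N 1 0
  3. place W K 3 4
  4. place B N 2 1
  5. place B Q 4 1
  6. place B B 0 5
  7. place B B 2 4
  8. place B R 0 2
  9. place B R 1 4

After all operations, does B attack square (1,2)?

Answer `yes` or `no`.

Answer: yes

Derivation:
Op 1: place WN@(3,5)
Op 2: place WN@(1,0)
Op 3: place WK@(3,4)
Op 4: place BN@(2,1)
Op 5: place BQ@(4,1)
Op 6: place BB@(0,5)
Op 7: place BB@(2,4)
Op 8: place BR@(0,2)
Op 9: place BR@(1,4)
Per-piece attacks for B:
  BR@(0,2): attacks (0,3) (0,4) (0,5) (0,1) (0,0) (1,2) (2,2) (3,2) (4,2) (5,2) [ray(0,1) blocked at (0,5)]
  BB@(0,5): attacks (1,4) [ray(1,-1) blocked at (1,4)]
  BR@(1,4): attacks (1,5) (1,3) (1,2) (1,1) (1,0) (2,4) (0,4) [ray(0,-1) blocked at (1,0); ray(1,0) blocked at (2,4)]
  BN@(2,1): attacks (3,3) (4,2) (1,3) (0,2) (4,0) (0,0)
  BB@(2,4): attacks (3,5) (3,3) (4,2) (5,1) (1,5) (1,3) (0,2) [ray(1,1) blocked at (3,5); ray(-1,-1) blocked at (0,2)]
  BQ@(4,1): attacks (4,2) (4,3) (4,4) (4,5) (4,0) (5,1) (3,1) (2,1) (5,2) (5,0) (3,2) (2,3) (1,4) (3,0) [ray(-1,0) blocked at (2,1); ray(-1,1) blocked at (1,4)]
B attacks (1,2): yes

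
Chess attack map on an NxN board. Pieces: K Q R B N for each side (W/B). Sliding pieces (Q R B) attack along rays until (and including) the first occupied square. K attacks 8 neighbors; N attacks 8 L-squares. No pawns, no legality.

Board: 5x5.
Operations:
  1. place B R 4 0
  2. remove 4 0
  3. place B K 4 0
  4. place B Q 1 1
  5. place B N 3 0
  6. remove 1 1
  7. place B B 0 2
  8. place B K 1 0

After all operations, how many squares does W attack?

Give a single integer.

Answer: 0

Derivation:
Op 1: place BR@(4,0)
Op 2: remove (4,0)
Op 3: place BK@(4,0)
Op 4: place BQ@(1,1)
Op 5: place BN@(3,0)
Op 6: remove (1,1)
Op 7: place BB@(0,2)
Op 8: place BK@(1,0)
Per-piece attacks for W:
Union (0 distinct): (none)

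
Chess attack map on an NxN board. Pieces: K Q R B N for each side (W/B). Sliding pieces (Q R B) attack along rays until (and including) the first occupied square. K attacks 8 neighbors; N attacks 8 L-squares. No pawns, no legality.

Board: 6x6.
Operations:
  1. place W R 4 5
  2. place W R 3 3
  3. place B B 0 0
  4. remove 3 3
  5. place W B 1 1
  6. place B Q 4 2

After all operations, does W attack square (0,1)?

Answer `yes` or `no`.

Answer: no

Derivation:
Op 1: place WR@(4,5)
Op 2: place WR@(3,3)
Op 3: place BB@(0,0)
Op 4: remove (3,3)
Op 5: place WB@(1,1)
Op 6: place BQ@(4,2)
Per-piece attacks for W:
  WB@(1,1): attacks (2,2) (3,3) (4,4) (5,5) (2,0) (0,2) (0,0) [ray(-1,-1) blocked at (0,0)]
  WR@(4,5): attacks (4,4) (4,3) (4,2) (5,5) (3,5) (2,5) (1,5) (0,5) [ray(0,-1) blocked at (4,2)]
W attacks (0,1): no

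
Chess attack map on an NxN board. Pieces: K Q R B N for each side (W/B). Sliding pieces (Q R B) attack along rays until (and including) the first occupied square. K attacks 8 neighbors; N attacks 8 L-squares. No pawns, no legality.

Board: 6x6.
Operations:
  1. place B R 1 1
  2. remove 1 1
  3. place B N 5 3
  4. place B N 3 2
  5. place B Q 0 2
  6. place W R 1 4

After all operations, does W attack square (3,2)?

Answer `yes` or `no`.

Op 1: place BR@(1,1)
Op 2: remove (1,1)
Op 3: place BN@(5,3)
Op 4: place BN@(3,2)
Op 5: place BQ@(0,2)
Op 6: place WR@(1,4)
Per-piece attacks for W:
  WR@(1,4): attacks (1,5) (1,3) (1,2) (1,1) (1,0) (2,4) (3,4) (4,4) (5,4) (0,4)
W attacks (3,2): no

Answer: no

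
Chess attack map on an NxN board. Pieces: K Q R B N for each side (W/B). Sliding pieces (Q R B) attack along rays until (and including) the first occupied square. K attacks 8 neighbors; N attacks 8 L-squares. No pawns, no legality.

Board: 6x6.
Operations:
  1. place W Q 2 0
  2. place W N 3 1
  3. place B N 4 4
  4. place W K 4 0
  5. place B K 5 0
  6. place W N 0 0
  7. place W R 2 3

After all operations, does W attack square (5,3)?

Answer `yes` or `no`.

Op 1: place WQ@(2,0)
Op 2: place WN@(3,1)
Op 3: place BN@(4,4)
Op 4: place WK@(4,0)
Op 5: place BK@(5,0)
Op 6: place WN@(0,0)
Op 7: place WR@(2,3)
Per-piece attacks for W:
  WN@(0,0): attacks (1,2) (2,1)
  WQ@(2,0): attacks (2,1) (2,2) (2,3) (3,0) (4,0) (1,0) (0,0) (3,1) (1,1) (0,2) [ray(0,1) blocked at (2,3); ray(1,0) blocked at (4,0); ray(-1,0) blocked at (0,0); ray(1,1) blocked at (3,1)]
  WR@(2,3): attacks (2,4) (2,5) (2,2) (2,1) (2,0) (3,3) (4,3) (5,3) (1,3) (0,3) [ray(0,-1) blocked at (2,0)]
  WN@(3,1): attacks (4,3) (5,2) (2,3) (1,2) (5,0) (1,0)
  WK@(4,0): attacks (4,1) (5,0) (3,0) (5,1) (3,1)
W attacks (5,3): yes

Answer: yes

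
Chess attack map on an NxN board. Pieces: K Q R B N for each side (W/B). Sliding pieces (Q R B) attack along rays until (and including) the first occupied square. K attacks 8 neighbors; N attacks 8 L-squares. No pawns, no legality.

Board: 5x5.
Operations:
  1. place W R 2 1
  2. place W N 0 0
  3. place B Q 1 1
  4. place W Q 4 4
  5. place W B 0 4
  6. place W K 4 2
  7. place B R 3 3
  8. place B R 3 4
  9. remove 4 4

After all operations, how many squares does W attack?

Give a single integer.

Op 1: place WR@(2,1)
Op 2: place WN@(0,0)
Op 3: place BQ@(1,1)
Op 4: place WQ@(4,4)
Op 5: place WB@(0,4)
Op 6: place WK@(4,2)
Op 7: place BR@(3,3)
Op 8: place BR@(3,4)
Op 9: remove (4,4)
Per-piece attacks for W:
  WN@(0,0): attacks (1,2) (2,1)
  WB@(0,4): attacks (1,3) (2,2) (3,1) (4,0)
  WR@(2,1): attacks (2,2) (2,3) (2,4) (2,0) (3,1) (4,1) (1,1) [ray(-1,0) blocked at (1,1)]
  WK@(4,2): attacks (4,3) (4,1) (3,2) (3,3) (3,1)
Union (14 distinct): (1,1) (1,2) (1,3) (2,0) (2,1) (2,2) (2,3) (2,4) (3,1) (3,2) (3,3) (4,0) (4,1) (4,3)

Answer: 14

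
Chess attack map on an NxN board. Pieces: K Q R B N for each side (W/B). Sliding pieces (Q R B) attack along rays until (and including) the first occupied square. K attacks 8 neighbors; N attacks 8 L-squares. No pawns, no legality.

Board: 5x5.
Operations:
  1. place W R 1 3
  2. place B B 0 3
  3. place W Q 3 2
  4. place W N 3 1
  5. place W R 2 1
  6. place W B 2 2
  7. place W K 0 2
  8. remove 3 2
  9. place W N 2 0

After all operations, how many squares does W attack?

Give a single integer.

Answer: 17

Derivation:
Op 1: place WR@(1,3)
Op 2: place BB@(0,3)
Op 3: place WQ@(3,2)
Op 4: place WN@(3,1)
Op 5: place WR@(2,1)
Op 6: place WB@(2,2)
Op 7: place WK@(0,2)
Op 8: remove (3,2)
Op 9: place WN@(2,0)
Per-piece attacks for W:
  WK@(0,2): attacks (0,3) (0,1) (1,2) (1,3) (1,1)
  WR@(1,3): attacks (1,4) (1,2) (1,1) (1,0) (2,3) (3,3) (4,3) (0,3) [ray(-1,0) blocked at (0,3)]
  WN@(2,0): attacks (3,2) (4,1) (1,2) (0,1)
  WR@(2,1): attacks (2,2) (2,0) (3,1) (1,1) (0,1) [ray(0,1) blocked at (2,2); ray(0,-1) blocked at (2,0); ray(1,0) blocked at (3,1)]
  WB@(2,2): attacks (3,3) (4,4) (3,1) (1,3) (1,1) (0,0) [ray(1,-1) blocked at (3,1); ray(-1,1) blocked at (1,3)]
  WN@(3,1): attacks (4,3) (2,3) (1,2) (1,0)
Union (17 distinct): (0,0) (0,1) (0,3) (1,0) (1,1) (1,2) (1,3) (1,4) (2,0) (2,2) (2,3) (3,1) (3,2) (3,3) (4,1) (4,3) (4,4)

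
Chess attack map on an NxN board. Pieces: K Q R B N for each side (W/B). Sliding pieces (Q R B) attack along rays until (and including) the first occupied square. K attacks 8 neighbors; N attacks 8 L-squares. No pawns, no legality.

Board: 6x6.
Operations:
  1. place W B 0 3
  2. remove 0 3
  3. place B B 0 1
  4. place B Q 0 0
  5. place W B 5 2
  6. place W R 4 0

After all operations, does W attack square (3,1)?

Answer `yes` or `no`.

Op 1: place WB@(0,3)
Op 2: remove (0,3)
Op 3: place BB@(0,1)
Op 4: place BQ@(0,0)
Op 5: place WB@(5,2)
Op 6: place WR@(4,0)
Per-piece attacks for W:
  WR@(4,0): attacks (4,1) (4,2) (4,3) (4,4) (4,5) (5,0) (3,0) (2,0) (1,0) (0,0) [ray(-1,0) blocked at (0,0)]
  WB@(5,2): attacks (4,3) (3,4) (2,5) (4,1) (3,0)
W attacks (3,1): no

Answer: no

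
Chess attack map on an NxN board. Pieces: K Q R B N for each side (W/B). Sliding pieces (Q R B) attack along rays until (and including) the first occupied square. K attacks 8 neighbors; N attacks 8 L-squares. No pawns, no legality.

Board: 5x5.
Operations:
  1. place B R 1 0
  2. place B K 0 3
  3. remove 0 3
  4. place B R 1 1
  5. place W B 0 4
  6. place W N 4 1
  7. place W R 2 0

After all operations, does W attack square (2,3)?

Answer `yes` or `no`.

Op 1: place BR@(1,0)
Op 2: place BK@(0,3)
Op 3: remove (0,3)
Op 4: place BR@(1,1)
Op 5: place WB@(0,4)
Op 6: place WN@(4,1)
Op 7: place WR@(2,0)
Per-piece attacks for W:
  WB@(0,4): attacks (1,3) (2,2) (3,1) (4,0)
  WR@(2,0): attacks (2,1) (2,2) (2,3) (2,4) (3,0) (4,0) (1,0) [ray(-1,0) blocked at (1,0)]
  WN@(4,1): attacks (3,3) (2,2) (2,0)
W attacks (2,3): yes

Answer: yes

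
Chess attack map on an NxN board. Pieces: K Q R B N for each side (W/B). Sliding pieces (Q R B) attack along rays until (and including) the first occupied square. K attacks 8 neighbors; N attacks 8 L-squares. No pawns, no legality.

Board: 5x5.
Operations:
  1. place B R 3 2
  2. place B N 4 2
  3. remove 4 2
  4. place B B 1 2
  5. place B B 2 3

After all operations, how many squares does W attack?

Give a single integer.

Op 1: place BR@(3,2)
Op 2: place BN@(4,2)
Op 3: remove (4,2)
Op 4: place BB@(1,2)
Op 5: place BB@(2,3)
Per-piece attacks for W:
Union (0 distinct): (none)

Answer: 0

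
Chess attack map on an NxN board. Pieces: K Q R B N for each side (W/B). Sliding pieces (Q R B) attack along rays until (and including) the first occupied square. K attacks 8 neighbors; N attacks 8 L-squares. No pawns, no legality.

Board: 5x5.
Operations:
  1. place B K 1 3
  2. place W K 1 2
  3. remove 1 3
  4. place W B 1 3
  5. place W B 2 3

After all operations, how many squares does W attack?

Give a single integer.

Answer: 17

Derivation:
Op 1: place BK@(1,3)
Op 2: place WK@(1,2)
Op 3: remove (1,3)
Op 4: place WB@(1,3)
Op 5: place WB@(2,3)
Per-piece attacks for W:
  WK@(1,2): attacks (1,3) (1,1) (2,2) (0,2) (2,3) (2,1) (0,3) (0,1)
  WB@(1,3): attacks (2,4) (2,2) (3,1) (4,0) (0,4) (0,2)
  WB@(2,3): attacks (3,4) (3,2) (4,1) (1,4) (1,2) [ray(-1,-1) blocked at (1,2)]
Union (17 distinct): (0,1) (0,2) (0,3) (0,4) (1,1) (1,2) (1,3) (1,4) (2,1) (2,2) (2,3) (2,4) (3,1) (3,2) (3,4) (4,0) (4,1)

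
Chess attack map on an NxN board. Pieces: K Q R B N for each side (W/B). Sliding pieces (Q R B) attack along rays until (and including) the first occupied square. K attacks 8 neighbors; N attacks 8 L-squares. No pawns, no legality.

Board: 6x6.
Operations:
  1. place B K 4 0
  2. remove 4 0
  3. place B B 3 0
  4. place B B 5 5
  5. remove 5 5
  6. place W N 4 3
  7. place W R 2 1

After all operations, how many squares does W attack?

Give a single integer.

Answer: 12

Derivation:
Op 1: place BK@(4,0)
Op 2: remove (4,0)
Op 3: place BB@(3,0)
Op 4: place BB@(5,5)
Op 5: remove (5,5)
Op 6: place WN@(4,3)
Op 7: place WR@(2,1)
Per-piece attacks for W:
  WR@(2,1): attacks (2,2) (2,3) (2,4) (2,5) (2,0) (3,1) (4,1) (5,1) (1,1) (0,1)
  WN@(4,3): attacks (5,5) (3,5) (2,4) (5,1) (3,1) (2,2)
Union (12 distinct): (0,1) (1,1) (2,0) (2,2) (2,3) (2,4) (2,5) (3,1) (3,5) (4,1) (5,1) (5,5)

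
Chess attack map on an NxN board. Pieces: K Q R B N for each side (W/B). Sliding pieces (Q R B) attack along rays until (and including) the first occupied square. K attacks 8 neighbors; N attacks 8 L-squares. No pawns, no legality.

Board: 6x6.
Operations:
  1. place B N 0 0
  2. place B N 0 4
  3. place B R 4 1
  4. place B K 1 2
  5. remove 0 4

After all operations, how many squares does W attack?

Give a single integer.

Op 1: place BN@(0,0)
Op 2: place BN@(0,4)
Op 3: place BR@(4,1)
Op 4: place BK@(1,2)
Op 5: remove (0,4)
Per-piece attacks for W:
Union (0 distinct): (none)

Answer: 0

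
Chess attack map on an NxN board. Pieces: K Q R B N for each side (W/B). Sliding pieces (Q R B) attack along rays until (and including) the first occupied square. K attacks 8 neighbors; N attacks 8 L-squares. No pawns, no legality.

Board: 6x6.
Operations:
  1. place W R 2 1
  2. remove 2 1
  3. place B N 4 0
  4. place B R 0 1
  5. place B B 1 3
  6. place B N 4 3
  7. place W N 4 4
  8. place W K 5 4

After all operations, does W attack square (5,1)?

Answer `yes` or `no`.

Answer: no

Derivation:
Op 1: place WR@(2,1)
Op 2: remove (2,1)
Op 3: place BN@(4,0)
Op 4: place BR@(0,1)
Op 5: place BB@(1,3)
Op 6: place BN@(4,3)
Op 7: place WN@(4,4)
Op 8: place WK@(5,4)
Per-piece attacks for W:
  WN@(4,4): attacks (2,5) (5,2) (3,2) (2,3)
  WK@(5,4): attacks (5,5) (5,3) (4,4) (4,5) (4,3)
W attacks (5,1): no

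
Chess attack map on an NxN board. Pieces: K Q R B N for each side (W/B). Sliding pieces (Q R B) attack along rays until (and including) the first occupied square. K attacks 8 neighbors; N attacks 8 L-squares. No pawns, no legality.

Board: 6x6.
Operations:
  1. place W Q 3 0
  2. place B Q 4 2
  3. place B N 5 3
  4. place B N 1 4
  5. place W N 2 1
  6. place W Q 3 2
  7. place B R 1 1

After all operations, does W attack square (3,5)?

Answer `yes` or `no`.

Answer: yes

Derivation:
Op 1: place WQ@(3,0)
Op 2: place BQ@(4,2)
Op 3: place BN@(5,3)
Op 4: place BN@(1,4)
Op 5: place WN@(2,1)
Op 6: place WQ@(3,2)
Op 7: place BR@(1,1)
Per-piece attacks for W:
  WN@(2,1): attacks (3,3) (4,2) (1,3) (0,2) (4,0) (0,0)
  WQ@(3,0): attacks (3,1) (3,2) (4,0) (5,0) (2,0) (1,0) (0,0) (4,1) (5,2) (2,1) [ray(0,1) blocked at (3,2); ray(-1,1) blocked at (2,1)]
  WQ@(3,2): attacks (3,3) (3,4) (3,5) (3,1) (3,0) (4,2) (2,2) (1,2) (0,2) (4,3) (5,4) (4,1) (5,0) (2,3) (1,4) (2,1) [ray(0,-1) blocked at (3,0); ray(1,0) blocked at (4,2); ray(-1,1) blocked at (1,4); ray(-1,-1) blocked at (2,1)]
W attacks (3,5): yes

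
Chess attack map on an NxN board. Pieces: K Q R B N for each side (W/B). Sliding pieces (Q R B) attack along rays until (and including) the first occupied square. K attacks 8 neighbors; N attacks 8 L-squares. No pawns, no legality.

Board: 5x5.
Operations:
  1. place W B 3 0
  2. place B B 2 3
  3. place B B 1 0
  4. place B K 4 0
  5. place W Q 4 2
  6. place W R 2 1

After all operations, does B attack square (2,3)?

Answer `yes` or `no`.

Op 1: place WB@(3,0)
Op 2: place BB@(2,3)
Op 3: place BB@(1,0)
Op 4: place BK@(4,0)
Op 5: place WQ@(4,2)
Op 6: place WR@(2,1)
Per-piece attacks for B:
  BB@(1,0): attacks (2,1) (0,1) [ray(1,1) blocked at (2,1)]
  BB@(2,3): attacks (3,4) (3,2) (4,1) (1,4) (1,2) (0,1)
  BK@(4,0): attacks (4,1) (3,0) (3,1)
B attacks (2,3): no

Answer: no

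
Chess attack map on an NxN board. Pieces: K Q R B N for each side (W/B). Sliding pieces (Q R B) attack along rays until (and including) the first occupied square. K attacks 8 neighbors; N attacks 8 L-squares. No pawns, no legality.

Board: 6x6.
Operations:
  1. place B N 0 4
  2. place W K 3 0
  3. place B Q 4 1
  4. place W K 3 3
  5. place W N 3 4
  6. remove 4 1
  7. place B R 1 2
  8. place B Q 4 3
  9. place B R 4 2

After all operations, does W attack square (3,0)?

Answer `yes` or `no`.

Answer: no

Derivation:
Op 1: place BN@(0,4)
Op 2: place WK@(3,0)
Op 3: place BQ@(4,1)
Op 4: place WK@(3,3)
Op 5: place WN@(3,4)
Op 6: remove (4,1)
Op 7: place BR@(1,2)
Op 8: place BQ@(4,3)
Op 9: place BR@(4,2)
Per-piece attacks for W:
  WK@(3,0): attacks (3,1) (4,0) (2,0) (4,1) (2,1)
  WK@(3,3): attacks (3,4) (3,2) (4,3) (2,3) (4,4) (4,2) (2,4) (2,2)
  WN@(3,4): attacks (5,5) (1,5) (4,2) (5,3) (2,2) (1,3)
W attacks (3,0): no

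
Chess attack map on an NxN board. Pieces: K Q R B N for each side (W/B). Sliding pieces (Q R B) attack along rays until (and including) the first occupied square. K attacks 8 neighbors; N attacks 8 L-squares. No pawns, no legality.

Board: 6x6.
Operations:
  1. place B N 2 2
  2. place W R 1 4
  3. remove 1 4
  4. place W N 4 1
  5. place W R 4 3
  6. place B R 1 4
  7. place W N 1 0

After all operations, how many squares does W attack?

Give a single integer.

Op 1: place BN@(2,2)
Op 2: place WR@(1,4)
Op 3: remove (1,4)
Op 4: place WN@(4,1)
Op 5: place WR@(4,3)
Op 6: place BR@(1,4)
Op 7: place WN@(1,0)
Per-piece attacks for W:
  WN@(1,0): attacks (2,2) (3,1) (0,2)
  WN@(4,1): attacks (5,3) (3,3) (2,2) (2,0)
  WR@(4,3): attacks (4,4) (4,5) (4,2) (4,1) (5,3) (3,3) (2,3) (1,3) (0,3) [ray(0,-1) blocked at (4,1)]
Union (13 distinct): (0,2) (0,3) (1,3) (2,0) (2,2) (2,3) (3,1) (3,3) (4,1) (4,2) (4,4) (4,5) (5,3)

Answer: 13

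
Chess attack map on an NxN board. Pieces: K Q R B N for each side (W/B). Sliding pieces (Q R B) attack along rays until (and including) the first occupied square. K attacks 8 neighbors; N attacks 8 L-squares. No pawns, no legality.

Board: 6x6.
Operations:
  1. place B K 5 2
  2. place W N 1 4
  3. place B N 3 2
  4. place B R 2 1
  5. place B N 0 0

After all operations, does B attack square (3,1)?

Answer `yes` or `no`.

Answer: yes

Derivation:
Op 1: place BK@(5,2)
Op 2: place WN@(1,4)
Op 3: place BN@(3,2)
Op 4: place BR@(2,1)
Op 5: place BN@(0,0)
Per-piece attacks for B:
  BN@(0,0): attacks (1,2) (2,1)
  BR@(2,1): attacks (2,2) (2,3) (2,4) (2,5) (2,0) (3,1) (4,1) (5,1) (1,1) (0,1)
  BN@(3,2): attacks (4,4) (5,3) (2,4) (1,3) (4,0) (5,1) (2,0) (1,1)
  BK@(5,2): attacks (5,3) (5,1) (4,2) (4,3) (4,1)
B attacks (3,1): yes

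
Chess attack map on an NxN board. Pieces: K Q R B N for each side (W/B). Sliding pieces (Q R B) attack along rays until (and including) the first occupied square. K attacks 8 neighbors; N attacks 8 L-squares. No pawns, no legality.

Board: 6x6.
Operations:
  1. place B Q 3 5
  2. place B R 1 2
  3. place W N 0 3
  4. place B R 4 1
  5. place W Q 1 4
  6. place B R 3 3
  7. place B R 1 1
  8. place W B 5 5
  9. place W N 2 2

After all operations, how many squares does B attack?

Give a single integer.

Answer: 30

Derivation:
Op 1: place BQ@(3,5)
Op 2: place BR@(1,2)
Op 3: place WN@(0,3)
Op 4: place BR@(4,1)
Op 5: place WQ@(1,4)
Op 6: place BR@(3,3)
Op 7: place BR@(1,1)
Op 8: place WB@(5,5)
Op 9: place WN@(2,2)
Per-piece attacks for B:
  BR@(1,1): attacks (1,2) (1,0) (2,1) (3,1) (4,1) (0,1) [ray(0,1) blocked at (1,2); ray(1,0) blocked at (4,1)]
  BR@(1,2): attacks (1,3) (1,4) (1,1) (2,2) (0,2) [ray(0,1) blocked at (1,4); ray(0,-1) blocked at (1,1); ray(1,0) blocked at (2,2)]
  BR@(3,3): attacks (3,4) (3,5) (3,2) (3,1) (3,0) (4,3) (5,3) (2,3) (1,3) (0,3) [ray(0,1) blocked at (3,5); ray(-1,0) blocked at (0,3)]
  BQ@(3,5): attacks (3,4) (3,3) (4,5) (5,5) (2,5) (1,5) (0,5) (4,4) (5,3) (2,4) (1,3) (0,2) [ray(0,-1) blocked at (3,3); ray(1,0) blocked at (5,5)]
  BR@(4,1): attacks (4,2) (4,3) (4,4) (4,5) (4,0) (5,1) (3,1) (2,1) (1,1) [ray(-1,0) blocked at (1,1)]
Union (30 distinct): (0,1) (0,2) (0,3) (0,5) (1,0) (1,1) (1,2) (1,3) (1,4) (1,5) (2,1) (2,2) (2,3) (2,4) (2,5) (3,0) (3,1) (3,2) (3,3) (3,4) (3,5) (4,0) (4,1) (4,2) (4,3) (4,4) (4,5) (5,1) (5,3) (5,5)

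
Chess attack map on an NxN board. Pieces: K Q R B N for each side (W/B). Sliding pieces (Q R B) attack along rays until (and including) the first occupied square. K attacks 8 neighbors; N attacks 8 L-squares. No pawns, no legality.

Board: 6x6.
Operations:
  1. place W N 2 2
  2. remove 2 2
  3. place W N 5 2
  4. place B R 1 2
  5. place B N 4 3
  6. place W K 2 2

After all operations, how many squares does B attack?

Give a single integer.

Answer: 12

Derivation:
Op 1: place WN@(2,2)
Op 2: remove (2,2)
Op 3: place WN@(5,2)
Op 4: place BR@(1,2)
Op 5: place BN@(4,3)
Op 6: place WK@(2,2)
Per-piece attacks for B:
  BR@(1,2): attacks (1,3) (1,4) (1,5) (1,1) (1,0) (2,2) (0,2) [ray(1,0) blocked at (2,2)]
  BN@(4,3): attacks (5,5) (3,5) (2,4) (5,1) (3,1) (2,2)
Union (12 distinct): (0,2) (1,0) (1,1) (1,3) (1,4) (1,5) (2,2) (2,4) (3,1) (3,5) (5,1) (5,5)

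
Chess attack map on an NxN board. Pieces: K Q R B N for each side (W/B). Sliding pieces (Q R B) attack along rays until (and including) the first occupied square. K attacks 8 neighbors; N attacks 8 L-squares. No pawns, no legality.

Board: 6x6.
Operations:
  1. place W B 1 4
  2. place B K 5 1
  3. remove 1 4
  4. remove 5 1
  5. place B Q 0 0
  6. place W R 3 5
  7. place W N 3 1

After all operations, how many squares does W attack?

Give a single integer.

Answer: 15

Derivation:
Op 1: place WB@(1,4)
Op 2: place BK@(5,1)
Op 3: remove (1,4)
Op 4: remove (5,1)
Op 5: place BQ@(0,0)
Op 6: place WR@(3,5)
Op 7: place WN@(3,1)
Per-piece attacks for W:
  WN@(3,1): attacks (4,3) (5,2) (2,3) (1,2) (5,0) (1,0)
  WR@(3,5): attacks (3,4) (3,3) (3,2) (3,1) (4,5) (5,5) (2,5) (1,5) (0,5) [ray(0,-1) blocked at (3,1)]
Union (15 distinct): (0,5) (1,0) (1,2) (1,5) (2,3) (2,5) (3,1) (3,2) (3,3) (3,4) (4,3) (4,5) (5,0) (5,2) (5,5)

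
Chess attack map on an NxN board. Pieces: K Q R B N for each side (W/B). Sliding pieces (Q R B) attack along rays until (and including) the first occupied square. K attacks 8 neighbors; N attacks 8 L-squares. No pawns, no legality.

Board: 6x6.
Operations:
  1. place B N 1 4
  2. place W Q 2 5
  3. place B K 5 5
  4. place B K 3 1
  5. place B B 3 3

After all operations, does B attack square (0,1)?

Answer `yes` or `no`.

Op 1: place BN@(1,4)
Op 2: place WQ@(2,5)
Op 3: place BK@(5,5)
Op 4: place BK@(3,1)
Op 5: place BB@(3,3)
Per-piece attacks for B:
  BN@(1,4): attacks (3,5) (2,2) (3,3) (0,2)
  BK@(3,1): attacks (3,2) (3,0) (4,1) (2,1) (4,2) (4,0) (2,2) (2,0)
  BB@(3,3): attacks (4,4) (5,5) (4,2) (5,1) (2,4) (1,5) (2,2) (1,1) (0,0) [ray(1,1) blocked at (5,5)]
  BK@(5,5): attacks (5,4) (4,5) (4,4)
B attacks (0,1): no

Answer: no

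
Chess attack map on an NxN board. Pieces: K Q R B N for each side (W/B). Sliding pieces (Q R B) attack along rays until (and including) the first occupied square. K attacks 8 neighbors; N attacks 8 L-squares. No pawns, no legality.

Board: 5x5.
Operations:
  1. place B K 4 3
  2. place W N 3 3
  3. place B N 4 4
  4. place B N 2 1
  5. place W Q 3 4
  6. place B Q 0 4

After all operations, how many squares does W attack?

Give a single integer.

Op 1: place BK@(4,3)
Op 2: place WN@(3,3)
Op 3: place BN@(4,4)
Op 4: place BN@(2,1)
Op 5: place WQ@(3,4)
Op 6: place BQ@(0,4)
Per-piece attacks for W:
  WN@(3,3): attacks (1,4) (4,1) (2,1) (1,2)
  WQ@(3,4): attacks (3,3) (4,4) (2,4) (1,4) (0,4) (4,3) (2,3) (1,2) (0,1) [ray(0,-1) blocked at (3,3); ray(1,0) blocked at (4,4); ray(-1,0) blocked at (0,4); ray(1,-1) blocked at (4,3)]
Union (11 distinct): (0,1) (0,4) (1,2) (1,4) (2,1) (2,3) (2,4) (3,3) (4,1) (4,3) (4,4)

Answer: 11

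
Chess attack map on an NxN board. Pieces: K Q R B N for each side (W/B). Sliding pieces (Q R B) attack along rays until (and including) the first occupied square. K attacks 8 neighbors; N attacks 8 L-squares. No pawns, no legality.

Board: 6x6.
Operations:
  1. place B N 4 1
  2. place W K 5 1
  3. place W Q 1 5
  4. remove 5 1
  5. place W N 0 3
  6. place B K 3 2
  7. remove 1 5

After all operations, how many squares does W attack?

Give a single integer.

Answer: 4

Derivation:
Op 1: place BN@(4,1)
Op 2: place WK@(5,1)
Op 3: place WQ@(1,5)
Op 4: remove (5,1)
Op 5: place WN@(0,3)
Op 6: place BK@(3,2)
Op 7: remove (1,5)
Per-piece attacks for W:
  WN@(0,3): attacks (1,5) (2,4) (1,1) (2,2)
Union (4 distinct): (1,1) (1,5) (2,2) (2,4)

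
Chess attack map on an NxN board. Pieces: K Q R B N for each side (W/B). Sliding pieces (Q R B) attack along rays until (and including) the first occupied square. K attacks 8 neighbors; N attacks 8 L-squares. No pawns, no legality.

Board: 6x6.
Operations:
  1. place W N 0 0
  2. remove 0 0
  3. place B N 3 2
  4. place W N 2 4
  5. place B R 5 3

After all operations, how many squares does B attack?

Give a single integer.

Op 1: place WN@(0,0)
Op 2: remove (0,0)
Op 3: place BN@(3,2)
Op 4: place WN@(2,4)
Op 5: place BR@(5,3)
Per-piece attacks for B:
  BN@(3,2): attacks (4,4) (5,3) (2,4) (1,3) (4,0) (5,1) (2,0) (1,1)
  BR@(5,3): attacks (5,4) (5,5) (5,2) (5,1) (5,0) (4,3) (3,3) (2,3) (1,3) (0,3)
Union (16 distinct): (0,3) (1,1) (1,3) (2,0) (2,3) (2,4) (3,3) (4,0) (4,3) (4,4) (5,0) (5,1) (5,2) (5,3) (5,4) (5,5)

Answer: 16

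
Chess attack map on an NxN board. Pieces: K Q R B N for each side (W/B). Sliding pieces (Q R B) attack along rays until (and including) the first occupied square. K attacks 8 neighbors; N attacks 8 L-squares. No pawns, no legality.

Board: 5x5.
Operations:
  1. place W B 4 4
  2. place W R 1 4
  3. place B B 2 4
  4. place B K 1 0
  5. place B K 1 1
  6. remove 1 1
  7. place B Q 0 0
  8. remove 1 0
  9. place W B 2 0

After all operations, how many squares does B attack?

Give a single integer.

Answer: 12

Derivation:
Op 1: place WB@(4,4)
Op 2: place WR@(1,4)
Op 3: place BB@(2,4)
Op 4: place BK@(1,0)
Op 5: place BK@(1,1)
Op 6: remove (1,1)
Op 7: place BQ@(0,0)
Op 8: remove (1,0)
Op 9: place WB@(2,0)
Per-piece attacks for B:
  BQ@(0,0): attacks (0,1) (0,2) (0,3) (0,4) (1,0) (2,0) (1,1) (2,2) (3,3) (4,4) [ray(1,0) blocked at (2,0); ray(1,1) blocked at (4,4)]
  BB@(2,4): attacks (3,3) (4,2) (1,3) (0,2)
Union (12 distinct): (0,1) (0,2) (0,3) (0,4) (1,0) (1,1) (1,3) (2,0) (2,2) (3,3) (4,2) (4,4)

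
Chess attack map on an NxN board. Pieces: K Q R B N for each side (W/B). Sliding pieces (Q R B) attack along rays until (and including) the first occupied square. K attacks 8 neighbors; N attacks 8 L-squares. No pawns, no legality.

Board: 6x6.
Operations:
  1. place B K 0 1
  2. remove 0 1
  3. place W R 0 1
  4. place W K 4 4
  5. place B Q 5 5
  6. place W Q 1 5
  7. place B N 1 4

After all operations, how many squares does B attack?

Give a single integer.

Answer: 13

Derivation:
Op 1: place BK@(0,1)
Op 2: remove (0,1)
Op 3: place WR@(0,1)
Op 4: place WK@(4,4)
Op 5: place BQ@(5,5)
Op 6: place WQ@(1,5)
Op 7: place BN@(1,4)
Per-piece attacks for B:
  BN@(1,4): attacks (3,5) (2,2) (3,3) (0,2)
  BQ@(5,5): attacks (5,4) (5,3) (5,2) (5,1) (5,0) (4,5) (3,5) (2,5) (1,5) (4,4) [ray(-1,0) blocked at (1,5); ray(-1,-1) blocked at (4,4)]
Union (13 distinct): (0,2) (1,5) (2,2) (2,5) (3,3) (3,5) (4,4) (4,5) (5,0) (5,1) (5,2) (5,3) (5,4)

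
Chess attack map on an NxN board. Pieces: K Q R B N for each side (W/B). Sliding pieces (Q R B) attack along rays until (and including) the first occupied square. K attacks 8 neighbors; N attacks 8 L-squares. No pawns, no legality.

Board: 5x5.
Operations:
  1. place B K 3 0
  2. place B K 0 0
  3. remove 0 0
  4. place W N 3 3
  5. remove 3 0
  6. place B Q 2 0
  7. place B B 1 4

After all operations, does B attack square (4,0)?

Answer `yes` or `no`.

Answer: yes

Derivation:
Op 1: place BK@(3,0)
Op 2: place BK@(0,0)
Op 3: remove (0,0)
Op 4: place WN@(3,3)
Op 5: remove (3,0)
Op 6: place BQ@(2,0)
Op 7: place BB@(1,4)
Per-piece attacks for B:
  BB@(1,4): attacks (2,3) (3,2) (4,1) (0,3)
  BQ@(2,0): attacks (2,1) (2,2) (2,3) (2,4) (3,0) (4,0) (1,0) (0,0) (3,1) (4,2) (1,1) (0,2)
B attacks (4,0): yes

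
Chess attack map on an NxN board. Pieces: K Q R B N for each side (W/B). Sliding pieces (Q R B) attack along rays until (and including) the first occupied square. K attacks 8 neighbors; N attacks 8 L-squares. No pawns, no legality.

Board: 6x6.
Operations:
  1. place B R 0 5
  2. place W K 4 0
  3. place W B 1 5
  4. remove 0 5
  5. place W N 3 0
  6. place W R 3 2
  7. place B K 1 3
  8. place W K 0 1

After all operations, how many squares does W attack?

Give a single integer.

Op 1: place BR@(0,5)
Op 2: place WK@(4,0)
Op 3: place WB@(1,5)
Op 4: remove (0,5)
Op 5: place WN@(3,0)
Op 6: place WR@(3,2)
Op 7: place BK@(1,3)
Op 8: place WK@(0,1)
Per-piece attacks for W:
  WK@(0,1): attacks (0,2) (0,0) (1,1) (1,2) (1,0)
  WB@(1,5): attacks (2,4) (3,3) (4,2) (5,1) (0,4)
  WN@(3,0): attacks (4,2) (5,1) (2,2) (1,1)
  WR@(3,2): attacks (3,3) (3,4) (3,5) (3,1) (3,0) (4,2) (5,2) (2,2) (1,2) (0,2) [ray(0,-1) blocked at (3,0)]
  WK@(4,0): attacks (4,1) (5,0) (3,0) (5,1) (3,1)
Union (18 distinct): (0,0) (0,2) (0,4) (1,0) (1,1) (1,2) (2,2) (2,4) (3,0) (3,1) (3,3) (3,4) (3,5) (4,1) (4,2) (5,0) (5,1) (5,2)

Answer: 18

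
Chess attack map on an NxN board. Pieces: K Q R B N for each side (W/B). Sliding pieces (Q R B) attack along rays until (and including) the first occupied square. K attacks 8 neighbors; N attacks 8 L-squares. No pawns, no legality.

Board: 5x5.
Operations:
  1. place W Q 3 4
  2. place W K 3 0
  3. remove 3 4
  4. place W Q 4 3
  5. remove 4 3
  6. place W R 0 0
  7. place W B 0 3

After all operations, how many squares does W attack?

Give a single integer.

Answer: 12

Derivation:
Op 1: place WQ@(3,4)
Op 2: place WK@(3,0)
Op 3: remove (3,4)
Op 4: place WQ@(4,3)
Op 5: remove (4,3)
Op 6: place WR@(0,0)
Op 7: place WB@(0,3)
Per-piece attacks for W:
  WR@(0,0): attacks (0,1) (0,2) (0,3) (1,0) (2,0) (3,0) [ray(0,1) blocked at (0,3); ray(1,0) blocked at (3,0)]
  WB@(0,3): attacks (1,4) (1,2) (2,1) (3,0) [ray(1,-1) blocked at (3,0)]
  WK@(3,0): attacks (3,1) (4,0) (2,0) (4,1) (2,1)
Union (12 distinct): (0,1) (0,2) (0,3) (1,0) (1,2) (1,4) (2,0) (2,1) (3,0) (3,1) (4,0) (4,1)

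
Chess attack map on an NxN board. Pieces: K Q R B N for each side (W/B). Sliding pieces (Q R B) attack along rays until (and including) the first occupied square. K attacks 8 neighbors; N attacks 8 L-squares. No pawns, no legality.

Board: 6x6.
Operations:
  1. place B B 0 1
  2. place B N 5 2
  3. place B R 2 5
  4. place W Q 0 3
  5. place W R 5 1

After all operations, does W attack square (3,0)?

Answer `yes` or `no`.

Op 1: place BB@(0,1)
Op 2: place BN@(5,2)
Op 3: place BR@(2,5)
Op 4: place WQ@(0,3)
Op 5: place WR@(5,1)
Per-piece attacks for W:
  WQ@(0,3): attacks (0,4) (0,5) (0,2) (0,1) (1,3) (2,3) (3,3) (4,3) (5,3) (1,4) (2,5) (1,2) (2,1) (3,0) [ray(0,-1) blocked at (0,1); ray(1,1) blocked at (2,5)]
  WR@(5,1): attacks (5,2) (5,0) (4,1) (3,1) (2,1) (1,1) (0,1) [ray(0,1) blocked at (5,2); ray(-1,0) blocked at (0,1)]
W attacks (3,0): yes

Answer: yes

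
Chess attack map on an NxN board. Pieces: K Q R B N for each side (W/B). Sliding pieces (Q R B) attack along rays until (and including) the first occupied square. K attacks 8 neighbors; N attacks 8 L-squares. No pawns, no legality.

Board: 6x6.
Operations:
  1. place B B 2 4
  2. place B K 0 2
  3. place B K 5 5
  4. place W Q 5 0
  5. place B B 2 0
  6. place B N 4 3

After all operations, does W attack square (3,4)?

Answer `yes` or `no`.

Answer: no

Derivation:
Op 1: place BB@(2,4)
Op 2: place BK@(0,2)
Op 3: place BK@(5,5)
Op 4: place WQ@(5,0)
Op 5: place BB@(2,0)
Op 6: place BN@(4,3)
Per-piece attacks for W:
  WQ@(5,0): attacks (5,1) (5,2) (5,3) (5,4) (5,5) (4,0) (3,0) (2,0) (4,1) (3,2) (2,3) (1,4) (0,5) [ray(0,1) blocked at (5,5); ray(-1,0) blocked at (2,0)]
W attacks (3,4): no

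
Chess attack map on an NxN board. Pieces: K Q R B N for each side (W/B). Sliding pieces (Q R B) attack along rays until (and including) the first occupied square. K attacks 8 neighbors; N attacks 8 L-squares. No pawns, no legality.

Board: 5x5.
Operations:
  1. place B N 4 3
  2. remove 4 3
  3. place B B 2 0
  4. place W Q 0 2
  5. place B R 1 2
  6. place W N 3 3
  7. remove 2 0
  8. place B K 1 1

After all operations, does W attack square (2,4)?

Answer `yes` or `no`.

Answer: yes

Derivation:
Op 1: place BN@(4,3)
Op 2: remove (4,3)
Op 3: place BB@(2,0)
Op 4: place WQ@(0,2)
Op 5: place BR@(1,2)
Op 6: place WN@(3,3)
Op 7: remove (2,0)
Op 8: place BK@(1,1)
Per-piece attacks for W:
  WQ@(0,2): attacks (0,3) (0,4) (0,1) (0,0) (1,2) (1,3) (2,4) (1,1) [ray(1,0) blocked at (1,2); ray(1,-1) blocked at (1,1)]
  WN@(3,3): attacks (1,4) (4,1) (2,1) (1,2)
W attacks (2,4): yes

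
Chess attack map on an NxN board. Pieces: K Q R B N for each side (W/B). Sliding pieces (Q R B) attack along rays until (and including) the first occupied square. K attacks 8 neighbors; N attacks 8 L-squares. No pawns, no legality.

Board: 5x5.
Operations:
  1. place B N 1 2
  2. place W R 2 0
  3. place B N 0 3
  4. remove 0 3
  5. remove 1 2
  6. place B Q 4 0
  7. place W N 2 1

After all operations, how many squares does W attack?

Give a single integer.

Op 1: place BN@(1,2)
Op 2: place WR@(2,0)
Op 3: place BN@(0,3)
Op 4: remove (0,3)
Op 5: remove (1,2)
Op 6: place BQ@(4,0)
Op 7: place WN@(2,1)
Per-piece attacks for W:
  WR@(2,0): attacks (2,1) (3,0) (4,0) (1,0) (0,0) [ray(0,1) blocked at (2,1); ray(1,0) blocked at (4,0)]
  WN@(2,1): attacks (3,3) (4,2) (1,3) (0,2) (4,0) (0,0)
Union (9 distinct): (0,0) (0,2) (1,0) (1,3) (2,1) (3,0) (3,3) (4,0) (4,2)

Answer: 9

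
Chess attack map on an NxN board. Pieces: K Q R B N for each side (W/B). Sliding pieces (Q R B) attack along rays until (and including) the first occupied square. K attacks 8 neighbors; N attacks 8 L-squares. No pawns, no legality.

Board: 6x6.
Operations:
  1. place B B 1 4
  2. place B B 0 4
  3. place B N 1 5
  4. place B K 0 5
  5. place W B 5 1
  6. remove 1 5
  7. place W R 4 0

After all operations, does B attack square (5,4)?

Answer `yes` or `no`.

Answer: no

Derivation:
Op 1: place BB@(1,4)
Op 2: place BB@(0,4)
Op 3: place BN@(1,5)
Op 4: place BK@(0,5)
Op 5: place WB@(5,1)
Op 6: remove (1,5)
Op 7: place WR@(4,0)
Per-piece attacks for B:
  BB@(0,4): attacks (1,5) (1,3) (2,2) (3,1) (4,0) [ray(1,-1) blocked at (4,0)]
  BK@(0,5): attacks (0,4) (1,5) (1,4)
  BB@(1,4): attacks (2,5) (2,3) (3,2) (4,1) (5,0) (0,5) (0,3) [ray(-1,1) blocked at (0,5)]
B attacks (5,4): no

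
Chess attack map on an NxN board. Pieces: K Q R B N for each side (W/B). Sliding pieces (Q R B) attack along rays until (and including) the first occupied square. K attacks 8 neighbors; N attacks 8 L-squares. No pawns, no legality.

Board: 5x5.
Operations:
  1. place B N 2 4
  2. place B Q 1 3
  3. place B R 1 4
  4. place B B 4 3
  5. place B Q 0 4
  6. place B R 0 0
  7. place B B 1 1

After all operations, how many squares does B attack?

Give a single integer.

Op 1: place BN@(2,4)
Op 2: place BQ@(1,3)
Op 3: place BR@(1,4)
Op 4: place BB@(4,3)
Op 5: place BQ@(0,4)
Op 6: place BR@(0,0)
Op 7: place BB@(1,1)
Per-piece attacks for B:
  BR@(0,0): attacks (0,1) (0,2) (0,3) (0,4) (1,0) (2,0) (3,0) (4,0) [ray(0,1) blocked at (0,4)]
  BQ@(0,4): attacks (0,3) (0,2) (0,1) (0,0) (1,4) (1,3) [ray(0,-1) blocked at (0,0); ray(1,0) blocked at (1,4); ray(1,-1) blocked at (1,3)]
  BB@(1,1): attacks (2,2) (3,3) (4,4) (2,0) (0,2) (0,0) [ray(-1,-1) blocked at (0,0)]
  BQ@(1,3): attacks (1,4) (1,2) (1,1) (2,3) (3,3) (4,3) (0,3) (2,4) (2,2) (3,1) (4,0) (0,4) (0,2) [ray(0,1) blocked at (1,4); ray(0,-1) blocked at (1,1); ray(1,0) blocked at (4,3); ray(1,1) blocked at (2,4); ray(-1,1) blocked at (0,4)]
  BR@(1,4): attacks (1,3) (2,4) (0,4) [ray(0,-1) blocked at (1,3); ray(1,0) blocked at (2,4); ray(-1,0) blocked at (0,4)]
  BN@(2,4): attacks (3,2) (4,3) (1,2) (0,3)
  BB@(4,3): attacks (3,4) (3,2) (2,1) (1,0)
Union (23 distinct): (0,0) (0,1) (0,2) (0,3) (0,4) (1,0) (1,1) (1,2) (1,3) (1,4) (2,0) (2,1) (2,2) (2,3) (2,4) (3,0) (3,1) (3,2) (3,3) (3,4) (4,0) (4,3) (4,4)

Answer: 23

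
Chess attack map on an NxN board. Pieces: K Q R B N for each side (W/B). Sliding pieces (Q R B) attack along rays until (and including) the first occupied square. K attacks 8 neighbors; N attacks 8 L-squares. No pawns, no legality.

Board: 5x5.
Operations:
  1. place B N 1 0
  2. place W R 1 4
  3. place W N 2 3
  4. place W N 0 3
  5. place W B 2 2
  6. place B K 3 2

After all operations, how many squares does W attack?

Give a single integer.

Answer: 15

Derivation:
Op 1: place BN@(1,0)
Op 2: place WR@(1,4)
Op 3: place WN@(2,3)
Op 4: place WN@(0,3)
Op 5: place WB@(2,2)
Op 6: place BK@(3,2)
Per-piece attacks for W:
  WN@(0,3): attacks (2,4) (1,1) (2,2)
  WR@(1,4): attacks (1,3) (1,2) (1,1) (1,0) (2,4) (3,4) (4,4) (0,4) [ray(0,-1) blocked at (1,0)]
  WB@(2,2): attacks (3,3) (4,4) (3,1) (4,0) (1,3) (0,4) (1,1) (0,0)
  WN@(2,3): attacks (4,4) (0,4) (3,1) (4,2) (1,1) (0,2)
Union (15 distinct): (0,0) (0,2) (0,4) (1,0) (1,1) (1,2) (1,3) (2,2) (2,4) (3,1) (3,3) (3,4) (4,0) (4,2) (4,4)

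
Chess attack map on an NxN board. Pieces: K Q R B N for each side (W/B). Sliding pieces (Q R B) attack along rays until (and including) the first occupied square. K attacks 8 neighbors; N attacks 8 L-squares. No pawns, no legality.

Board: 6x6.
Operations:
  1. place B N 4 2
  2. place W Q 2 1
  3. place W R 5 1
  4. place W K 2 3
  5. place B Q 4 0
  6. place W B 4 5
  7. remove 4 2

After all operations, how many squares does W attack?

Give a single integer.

Answer: 25

Derivation:
Op 1: place BN@(4,2)
Op 2: place WQ@(2,1)
Op 3: place WR@(5,1)
Op 4: place WK@(2,3)
Op 5: place BQ@(4,0)
Op 6: place WB@(4,5)
Op 7: remove (4,2)
Per-piece attacks for W:
  WQ@(2,1): attacks (2,2) (2,3) (2,0) (3,1) (4,1) (5,1) (1,1) (0,1) (3,2) (4,3) (5,4) (3,0) (1,2) (0,3) (1,0) [ray(0,1) blocked at (2,3); ray(1,0) blocked at (5,1)]
  WK@(2,3): attacks (2,4) (2,2) (3,3) (1,3) (3,4) (3,2) (1,4) (1,2)
  WB@(4,5): attacks (5,4) (3,4) (2,3) [ray(-1,-1) blocked at (2,3)]
  WR@(5,1): attacks (5,2) (5,3) (5,4) (5,5) (5,0) (4,1) (3,1) (2,1) [ray(-1,0) blocked at (2,1)]
Union (25 distinct): (0,1) (0,3) (1,0) (1,1) (1,2) (1,3) (1,4) (2,0) (2,1) (2,2) (2,3) (2,4) (3,0) (3,1) (3,2) (3,3) (3,4) (4,1) (4,3) (5,0) (5,1) (5,2) (5,3) (5,4) (5,5)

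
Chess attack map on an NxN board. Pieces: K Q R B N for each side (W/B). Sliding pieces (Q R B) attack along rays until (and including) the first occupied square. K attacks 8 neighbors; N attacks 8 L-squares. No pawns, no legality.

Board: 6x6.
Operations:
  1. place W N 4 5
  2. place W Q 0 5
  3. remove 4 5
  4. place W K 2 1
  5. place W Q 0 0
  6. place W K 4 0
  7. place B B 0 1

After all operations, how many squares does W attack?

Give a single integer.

Op 1: place WN@(4,5)
Op 2: place WQ@(0,5)
Op 3: remove (4,5)
Op 4: place WK@(2,1)
Op 5: place WQ@(0,0)
Op 6: place WK@(4,0)
Op 7: place BB@(0,1)
Per-piece attacks for W:
  WQ@(0,0): attacks (0,1) (1,0) (2,0) (3,0) (4,0) (1,1) (2,2) (3,3) (4,4) (5,5) [ray(0,1) blocked at (0,1); ray(1,0) blocked at (4,0)]
  WQ@(0,5): attacks (0,4) (0,3) (0,2) (0,1) (1,5) (2,5) (3,5) (4,5) (5,5) (1,4) (2,3) (3,2) (4,1) (5,0) [ray(0,-1) blocked at (0,1)]
  WK@(2,1): attacks (2,2) (2,0) (3,1) (1,1) (3,2) (3,0) (1,2) (1,0)
  WK@(4,0): attacks (4,1) (5,0) (3,0) (5,1) (3,1)
Union (25 distinct): (0,1) (0,2) (0,3) (0,4) (1,0) (1,1) (1,2) (1,4) (1,5) (2,0) (2,2) (2,3) (2,5) (3,0) (3,1) (3,2) (3,3) (3,5) (4,0) (4,1) (4,4) (4,5) (5,0) (5,1) (5,5)

Answer: 25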